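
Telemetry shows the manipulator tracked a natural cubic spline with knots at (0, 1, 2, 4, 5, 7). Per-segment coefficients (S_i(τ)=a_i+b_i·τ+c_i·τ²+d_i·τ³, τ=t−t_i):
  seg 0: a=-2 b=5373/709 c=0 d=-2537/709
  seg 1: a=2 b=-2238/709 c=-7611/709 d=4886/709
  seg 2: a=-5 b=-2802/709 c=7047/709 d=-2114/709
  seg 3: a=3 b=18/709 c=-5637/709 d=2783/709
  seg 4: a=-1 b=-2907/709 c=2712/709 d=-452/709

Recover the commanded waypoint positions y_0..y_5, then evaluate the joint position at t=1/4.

y_0=-2 y_1=2 y_2=-5 y_3=3 y_4=-1 y_5=1
S(1/4) = -7321/45376

y_0 = S_0(0) = a_0 = -2
y_1 = S_1(0) = a_1 = 2
y_2 = S_2(0) = a_2 = -5
y_3 = S_3(0) = a_3 = 3
y_4 = S_4(0) = a_4 = -1
y_5 = S_4(2) = 1
t_q=1/4 is in segment 0 (τ=1/4); S_0(τ)=-7321/45376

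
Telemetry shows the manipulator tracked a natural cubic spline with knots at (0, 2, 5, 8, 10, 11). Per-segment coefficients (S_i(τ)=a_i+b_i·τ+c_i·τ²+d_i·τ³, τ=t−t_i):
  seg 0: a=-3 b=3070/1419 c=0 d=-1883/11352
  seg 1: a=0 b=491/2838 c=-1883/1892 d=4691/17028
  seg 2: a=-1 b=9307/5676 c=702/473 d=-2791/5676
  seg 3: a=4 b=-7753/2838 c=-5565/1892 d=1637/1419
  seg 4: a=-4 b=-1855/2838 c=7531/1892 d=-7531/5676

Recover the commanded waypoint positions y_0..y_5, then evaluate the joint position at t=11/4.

y_0=-3 y_1=0 y_2=-1 y_3=4 y_4=-4 y_5=-2
S(11/4) = -38003/121088

y_0 = S_0(0) = a_0 = -3
y_1 = S_1(0) = a_1 = 0
y_2 = S_2(0) = a_2 = -1
y_3 = S_3(0) = a_3 = 4
y_4 = S_4(0) = a_4 = -4
y_5 = S_4(1) = -2
t_q=11/4 is in segment 1 (τ=3/4); S_1(τ)=-38003/121088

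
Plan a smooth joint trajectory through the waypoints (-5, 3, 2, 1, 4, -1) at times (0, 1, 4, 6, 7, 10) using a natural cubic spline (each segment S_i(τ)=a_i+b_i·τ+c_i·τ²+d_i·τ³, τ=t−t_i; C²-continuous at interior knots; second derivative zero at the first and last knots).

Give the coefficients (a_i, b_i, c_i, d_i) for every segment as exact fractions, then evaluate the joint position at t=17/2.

Δ: Δ0=8, Δ1=-1/3, Δ2=-1/2, Δ3=3, Δ4=-5/3
row 1: diag=8, rhs=-50; c'=3/8, d'=-25/4
row 2: denom=10−3·3/8=71/8; d'=(-1−3·-25/4)/(71/8)=2
row 3: denom=6−2·16/71=394/71; d'=(21−2·2)/(394/71)=1207/394
row 4: denom=8−1·71/394=3081/394; d'=(-28−1·1207/394)/(3081/394)=-12239/3081
back: M4=-12239/3081
back: M3=1207/394−71/394·-12239/3081=11644/3081
back: M2=2−16/71·11644/3081=3538/3081
back: M1=-25/4−3/8·3538/3081=-6861/1027
M: M0=0, M1=-6861/1027, M2=3538/3081, M3=11644/3081, M4=-12239/3081, M5=0
seg 0: a=-5, c=M0/2=0, d=(M1−M0)/(6·1)=-2287/2054, b=Δ0−h0·(2M0+M1)/6=18719/2054
seg 1: a=3, c=M1/2=-6861/2054, d=(M2−M1)/(6·3)=24121/55458, b=Δ1−h1·(2M1+M2)/6=5929/1027
seg 2: a=2, c=M2/2=1769/3081, d=(M3−M2)/(6·2)=1351/6162, b=Δ2−h2·(2M2+M3)/6=-399/158
seg 3: a=1, c=M3/2=5822/3081, d=(M4−M3)/(6·1)=-7961/6162, b=Δ3−h3·(2M3+M4)/6=14803/6162
seg 4: a=4, c=M4/2=-12239/6162, d=(M5−M4)/(6·3)=12239/55458, b=Δ4−h4·(2M4+M5)/6=2368/1027
t_q=17/2 → seg 4, τ=3/2; S=4+2368/1027·τ+-12239/6162·τ²+12239/55458·τ³=61365/16432

  seg 0: a=-5 b=18719/2054 c=0 d=-2287/2054
  seg 1: a=3 b=5929/1027 c=-6861/2054 d=24121/55458
  seg 2: a=2 b=-399/158 c=1769/3081 d=1351/6162
  seg 3: a=1 b=14803/6162 c=5822/3081 d=-7961/6162
  seg 4: a=4 b=2368/1027 c=-12239/6162 d=12239/55458
S(17/2) = 61365/16432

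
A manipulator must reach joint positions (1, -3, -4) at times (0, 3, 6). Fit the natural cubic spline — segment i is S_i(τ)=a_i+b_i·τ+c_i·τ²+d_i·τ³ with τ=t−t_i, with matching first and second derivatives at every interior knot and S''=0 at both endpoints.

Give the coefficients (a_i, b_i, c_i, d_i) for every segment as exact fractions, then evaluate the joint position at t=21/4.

  seg 0: a=1 b=-19/12 c=0 d=1/36
  seg 1: a=-3 b=-5/6 c=1/4 d=-1/36
S(21/4) = -1005/256

Δ: Δ0=-4/3, Δ1=-1/3
row 1: diag=12, rhs=6; c'=1/4, d'=1/2
back: M1=1/2
M: M0=0, M1=1/2, M2=0
seg 0: a=1, c=M0/2=0, d=(M1−M0)/(6·3)=1/36, b=Δ0−h0·(2M0+M1)/6=-19/12
seg 1: a=-3, c=M1/2=1/4, d=(M2−M1)/(6·3)=-1/36, b=Δ1−h1·(2M1+M2)/6=-5/6
t_q=21/4 → seg 1, τ=9/4; S=-3+-5/6·τ+1/4·τ²+-1/36·τ³=-1005/256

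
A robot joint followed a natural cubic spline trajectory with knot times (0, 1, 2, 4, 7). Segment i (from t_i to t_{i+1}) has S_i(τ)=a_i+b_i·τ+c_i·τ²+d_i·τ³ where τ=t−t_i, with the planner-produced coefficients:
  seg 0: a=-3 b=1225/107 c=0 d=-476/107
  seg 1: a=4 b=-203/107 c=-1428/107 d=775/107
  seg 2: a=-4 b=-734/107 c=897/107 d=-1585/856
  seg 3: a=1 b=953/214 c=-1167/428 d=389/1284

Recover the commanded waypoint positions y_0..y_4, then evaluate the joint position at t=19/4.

y_0 = S_0(0) = a_0 = -3
y_1 = S_1(0) = a_1 = 4
y_2 = S_2(0) = a_2 = -4
y_3 = S_3(0) = a_3 = 1
y_4 = S_3(3) = -2
t_q=19/4 is in segment 3 (τ=3/4); S_3(τ)=80369/27392

y_0=-3 y_1=4 y_2=-4 y_3=1 y_4=-2
S(19/4) = 80369/27392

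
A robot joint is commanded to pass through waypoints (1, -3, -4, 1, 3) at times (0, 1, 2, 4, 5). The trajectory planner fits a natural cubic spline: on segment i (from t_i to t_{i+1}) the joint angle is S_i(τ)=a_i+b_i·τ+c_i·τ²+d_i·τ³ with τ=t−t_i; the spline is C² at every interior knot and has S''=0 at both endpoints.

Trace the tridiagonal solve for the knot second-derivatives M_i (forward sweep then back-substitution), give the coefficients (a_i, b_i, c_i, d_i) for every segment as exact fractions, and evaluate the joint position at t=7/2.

Δ: Δ0=-4, Δ1=-1, Δ2=5/2, Δ3=2
row 1: diag=4, rhs=18; c'=1/4, d'=9/2
row 2: denom=6−1·1/4=23/4; d'=(21−1·9/2)/(23/4)=66/23
row 3: denom=6−2·8/23=122/23; d'=(-3−2·66/23)/(122/23)=-201/122
back: M3=-201/122
back: M2=66/23−8/23·-201/122=210/61
back: M1=9/2−1/4·210/61=222/61
M: M0=0, M1=222/61, M2=210/61, M3=-201/122, M4=0
seg 0: a=1, c=M0/2=0, d=(M1−M0)/(6·1)=37/61, b=Δ0−h0·(2M0+M1)/6=-281/61
seg 1: a=-3, c=M1/2=111/61, d=(M2−M1)/(6·1)=-2/61, b=Δ1−h1·(2M1+M2)/6=-170/61
seg 2: a=-4, c=M2/2=105/61, d=(M3−M2)/(6·2)=-207/488, b=Δ2−h2·(2M2+M3)/6=46/61
seg 3: a=1, c=M3/2=-201/244, d=(M4−M3)/(6·1)=67/244, b=Δ3−h3·(2M3+M4)/6=311/122
t_q=7/2 → seg 2, τ=3/2; S=-4+46/61·τ+105/61·τ²+-207/488·τ³=-1669/3904

  seg 0: a=1 b=-281/61 c=0 d=37/61
  seg 1: a=-3 b=-170/61 c=111/61 d=-2/61
  seg 2: a=-4 b=46/61 c=105/61 d=-207/488
  seg 3: a=1 b=311/122 c=-201/244 d=67/244
S(7/2) = -1669/3904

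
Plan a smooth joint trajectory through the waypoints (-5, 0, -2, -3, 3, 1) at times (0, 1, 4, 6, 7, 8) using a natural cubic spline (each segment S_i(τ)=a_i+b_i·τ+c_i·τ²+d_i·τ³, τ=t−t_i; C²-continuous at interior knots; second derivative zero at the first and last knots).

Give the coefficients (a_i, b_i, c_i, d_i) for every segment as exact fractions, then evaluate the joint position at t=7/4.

  seg 0: a=-5 b=51271/9030 c=0 d=-6121/9030
  seg 1: a=0 b=16454/4515 c=-6121/3010 d=5387/27090
  seg 2: a=-2 b=-28787/9030 c=-367/1505 d=7169/9030
  seg 3: a=-3 b=6919/1290 c=6802/1505 d=-7013/1806
  seg 4: a=3 b=12431/4515 c=-21461/3010 d=21461/9030
S(7/4) = 322333/192640

Δ: Δ0=5, Δ1=-2/3, Δ2=-1/2, Δ3=6, Δ4=-2
row 1: diag=8, rhs=-34; c'=3/8, d'=-17/4
row 2: denom=10−3·3/8=71/8; d'=(1−3·-17/4)/(71/8)=110/71
row 3: denom=6−2·16/71=394/71; d'=(39−2·110/71)/(394/71)=2549/394
row 4: denom=4−1·71/394=1505/394; d'=(-48−1·2549/394)/(1505/394)=-21461/1505
back: M4=-21461/1505
back: M3=2549/394−71/394·-21461/1505=13604/1505
back: M2=110/71−16/71·13604/1505=-734/1505
back: M1=-17/4−3/8·-734/1505=-6121/1505
M: M0=0, M1=-6121/1505, M2=-734/1505, M3=13604/1505, M4=-21461/1505, M5=0
seg 0: a=-5, c=M0/2=0, d=(M1−M0)/(6·1)=-6121/9030, b=Δ0−h0·(2M0+M1)/6=51271/9030
seg 1: a=0, c=M1/2=-6121/3010, d=(M2−M1)/(6·3)=5387/27090, b=Δ1−h1·(2M1+M2)/6=16454/4515
seg 2: a=-2, c=M2/2=-367/1505, d=(M3−M2)/(6·2)=7169/9030, b=Δ2−h2·(2M2+M3)/6=-28787/9030
seg 3: a=-3, c=M3/2=6802/1505, d=(M4−M3)/(6·1)=-7013/1806, b=Δ3−h3·(2M3+M4)/6=6919/1290
seg 4: a=3, c=M4/2=-21461/3010, d=(M5−M4)/(6·1)=21461/9030, b=Δ4−h4·(2M4+M5)/6=12431/4515
t_q=7/4 → seg 1, τ=3/4; S=0+16454/4515·τ+-6121/3010·τ²+5387/27090·τ³=322333/192640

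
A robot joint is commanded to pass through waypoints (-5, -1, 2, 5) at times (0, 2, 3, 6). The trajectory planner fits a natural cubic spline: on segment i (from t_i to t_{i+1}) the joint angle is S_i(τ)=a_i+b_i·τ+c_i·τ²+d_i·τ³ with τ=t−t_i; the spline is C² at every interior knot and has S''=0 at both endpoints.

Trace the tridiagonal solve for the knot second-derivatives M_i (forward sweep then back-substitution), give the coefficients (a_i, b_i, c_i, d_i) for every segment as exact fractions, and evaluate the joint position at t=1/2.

  seg 0: a=-5 b=74/47 c=0 d=5/47
  seg 1: a=-1 b=134/47 c=30/47 d=-23/47
  seg 2: a=2 b=125/47 c=-39/47 d=13/141
S(1/2) = -1579/376

Δ: Δ0=2, Δ1=3, Δ2=1
row 1: diag=6, rhs=6; c'=1/6, d'=1
row 2: denom=8−1·1/6=47/6; d'=(-12−1·1)/(47/6)=-78/47
back: M2=-78/47
back: M1=1−1/6·-78/47=60/47
M: M0=0, M1=60/47, M2=-78/47, M3=0
seg 0: a=-5, c=M0/2=0, d=(M1−M0)/(6·2)=5/47, b=Δ0−h0·(2M0+M1)/6=74/47
seg 1: a=-1, c=M1/2=30/47, d=(M2−M1)/(6·1)=-23/47, b=Δ1−h1·(2M1+M2)/6=134/47
seg 2: a=2, c=M2/2=-39/47, d=(M3−M2)/(6·3)=13/141, b=Δ2−h2·(2M2+M3)/6=125/47
t_q=1/2 → seg 0, τ=1/2; S=-5+74/47·τ+0·τ²+5/47·τ³=-1579/376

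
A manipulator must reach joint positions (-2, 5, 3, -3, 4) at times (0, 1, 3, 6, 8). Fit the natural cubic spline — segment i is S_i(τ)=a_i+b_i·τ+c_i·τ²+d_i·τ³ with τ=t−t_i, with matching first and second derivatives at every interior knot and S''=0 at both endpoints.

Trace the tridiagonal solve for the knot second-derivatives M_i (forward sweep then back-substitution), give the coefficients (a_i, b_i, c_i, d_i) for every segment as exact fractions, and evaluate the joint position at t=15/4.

  seg 0: a=-2 b=4217/506 c=0 d=-675/506
  seg 1: a=5 b=1096/253 c=-2025/506 d=169/253
  seg 2: a=3 b=-926/253 c=3/506 d=277/1518
  seg 3: a=-3 b=659/506 c=417/253 d=-139/506
S(15/4) = 987/2944

Δ: Δ0=7, Δ1=-1, Δ2=-2, Δ3=7/2
row 1: diag=6, rhs=-48; c'=1/3, d'=-8
row 2: denom=10−2·1/3=28/3; d'=(-6−2·-8)/(28/3)=15/14
row 3: denom=10−3·9/28=253/28; d'=(33−3·15/14)/(253/28)=834/253
back: M3=834/253
back: M2=15/14−9/28·834/253=3/253
back: M1=-8−1/3·3/253=-2025/253
M: M0=0, M1=-2025/253, M2=3/253, M3=834/253, M4=0
seg 0: a=-2, c=M0/2=0, d=(M1−M0)/(6·1)=-675/506, b=Δ0−h0·(2M0+M1)/6=4217/506
seg 1: a=5, c=M1/2=-2025/506, d=(M2−M1)/(6·2)=169/253, b=Δ1−h1·(2M1+M2)/6=1096/253
seg 2: a=3, c=M2/2=3/506, d=(M3−M2)/(6·3)=277/1518, b=Δ2−h2·(2M2+M3)/6=-926/253
seg 3: a=-3, c=M3/2=417/253, d=(M4−M3)/(6·2)=-139/506, b=Δ3−h3·(2M3+M4)/6=659/506
t_q=15/4 → seg 2, τ=3/4; S=3+-926/253·τ+3/506·τ²+277/1518·τ³=987/2944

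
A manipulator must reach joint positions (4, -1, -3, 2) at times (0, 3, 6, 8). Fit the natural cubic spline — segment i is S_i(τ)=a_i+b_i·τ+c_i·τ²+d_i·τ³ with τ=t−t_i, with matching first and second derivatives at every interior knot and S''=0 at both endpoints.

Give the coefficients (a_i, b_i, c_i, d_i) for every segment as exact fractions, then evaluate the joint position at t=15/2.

Δ: Δ0=-5/3, Δ1=-2/3, Δ2=5/2
row 1: diag=12, rhs=6; c'=1/4, d'=1/2
row 2: denom=10−3·1/4=37/4; d'=(19−3·1/2)/(37/4)=70/37
back: M2=70/37
back: M1=1/2−1/4·70/37=1/37
M: M0=0, M1=1/37, M2=70/37, M3=0
seg 0: a=4, c=M0/2=0, d=(M1−M0)/(6·3)=1/666, b=Δ0−h0·(2M0+M1)/6=-373/222
seg 1: a=-1, c=M1/2=1/74, d=(M2−M1)/(6·3)=23/222, b=Δ1−h1·(2M1+M2)/6=-182/111
seg 2: a=-3, c=M2/2=35/37, d=(M3−M2)/(6·2)=-35/222, b=Δ2−h2·(2M2+M3)/6=275/222
t_q=15/2 → seg 2, τ=3/2; S=-3+275/222·τ+35/37·τ²+-35/222·τ³=269/592

  seg 0: a=4 b=-373/222 c=0 d=1/666
  seg 1: a=-1 b=-182/111 c=1/74 d=23/222
  seg 2: a=-3 b=275/222 c=35/37 d=-35/222
S(15/2) = 269/592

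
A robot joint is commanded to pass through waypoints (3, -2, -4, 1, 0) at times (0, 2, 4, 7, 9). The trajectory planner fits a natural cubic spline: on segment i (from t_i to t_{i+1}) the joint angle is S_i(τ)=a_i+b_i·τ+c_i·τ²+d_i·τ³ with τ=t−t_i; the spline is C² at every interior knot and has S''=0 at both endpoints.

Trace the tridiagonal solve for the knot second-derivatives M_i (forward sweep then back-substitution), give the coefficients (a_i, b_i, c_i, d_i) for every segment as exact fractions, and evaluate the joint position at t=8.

  seg 0: a=3 b=-5581/2064 c=0 d=421/8256
  seg 1: a=-2 b=-2159/1032 c=421/1376 d=991/8256
  seg 2: a=-4 b=1181/2064 c=353/344 d=-455/2064
  seg 3: a=1 b=401/516 c=-659/688 d=659/4128
S(8) = 1347/1376

Δ: Δ0=-5/2, Δ1=-1, Δ2=5/3, Δ3=-1/2
row 1: diag=8, rhs=9; c'=1/4, d'=9/8
row 2: denom=10−2·1/4=19/2; d'=(16−2·9/8)/(19/2)=55/38
row 3: denom=10−3·6/19=172/19; d'=(-13−3·55/38)/(172/19)=-659/344
back: M3=-659/344
back: M2=55/38−6/19·-659/344=353/172
back: M1=9/8−1/4·353/172=421/688
M: M0=0, M1=421/688, M2=353/172, M3=-659/344, M4=0
seg 0: a=3, c=M0/2=0, d=(M1−M0)/(6·2)=421/8256, b=Δ0−h0·(2M0+M1)/6=-5581/2064
seg 1: a=-2, c=M1/2=421/1376, d=(M2−M1)/(6·2)=991/8256, b=Δ1−h1·(2M1+M2)/6=-2159/1032
seg 2: a=-4, c=M2/2=353/344, d=(M3−M2)/(6·3)=-455/2064, b=Δ2−h2·(2M2+M3)/6=1181/2064
seg 3: a=1, c=M3/2=-659/688, d=(M4−M3)/(6·2)=659/4128, b=Δ3−h3·(2M3+M4)/6=401/516
t_q=8 → seg 3, τ=1; S=1+401/516·τ+-659/688·τ²+659/4128·τ³=1347/1376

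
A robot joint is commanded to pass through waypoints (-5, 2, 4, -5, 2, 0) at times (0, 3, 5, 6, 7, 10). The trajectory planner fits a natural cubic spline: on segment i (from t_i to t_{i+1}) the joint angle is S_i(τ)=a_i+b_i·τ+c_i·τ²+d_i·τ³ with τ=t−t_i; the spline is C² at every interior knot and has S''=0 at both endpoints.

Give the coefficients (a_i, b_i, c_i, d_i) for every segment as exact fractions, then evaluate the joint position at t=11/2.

  seg 0: a=-5 b=317/276 c=0 d=109/828
  seg 1: a=2 b=649/138 c=109/92 d=-419/276
  seg 2: a=4 b=-1211/138 c=-729/92 d=2125/276
  seg 3: a=-5 b=-421/276 c=349/23 d=-1835/276
  seg 4: a=2 b=1225/138 c=-439/92 d=439/828
S(11/2) = -45/32

Δ: Δ0=7/3, Δ1=1, Δ2=-9, Δ3=7, Δ4=-2/3
row 1: diag=10, rhs=-8; c'=1/5, d'=-4/5
row 2: denom=6−2·1/5=28/5; d'=(-60−2·-4/5)/(28/5)=-73/7
row 3: denom=4−1·5/28=107/28; d'=(96−1·-73/7)/(107/28)=2980/107
row 4: denom=8−1·28/107=828/107; d'=(-46−1·2980/107)/(828/107)=-439/46
back: M4=-439/46
back: M3=2980/107−28/107·-439/46=698/23
back: M2=-73/7−5/28·698/23=-729/46
back: M1=-4/5−1/5·-729/46=109/46
M: M0=0, M1=109/46, M2=-729/46, M3=698/23, M4=-439/46, M5=0
seg 0: a=-5, c=M0/2=0, d=(M1−M0)/(6·3)=109/828, b=Δ0−h0·(2M0+M1)/6=317/276
seg 1: a=2, c=M1/2=109/92, d=(M2−M1)/(6·2)=-419/276, b=Δ1−h1·(2M1+M2)/6=649/138
seg 2: a=4, c=M2/2=-729/92, d=(M3−M2)/(6·1)=2125/276, b=Δ2−h2·(2M2+M3)/6=-1211/138
seg 3: a=-5, c=M3/2=349/23, d=(M4−M3)/(6·1)=-1835/276, b=Δ3−h3·(2M3+M4)/6=-421/276
seg 4: a=2, c=M4/2=-439/92, d=(M5−M4)/(6·3)=439/828, b=Δ4−h4·(2M4+M5)/6=1225/138
t_q=11/2 → seg 2, τ=1/2; S=4+-1211/138·τ+-729/92·τ²+2125/276·τ³=-45/32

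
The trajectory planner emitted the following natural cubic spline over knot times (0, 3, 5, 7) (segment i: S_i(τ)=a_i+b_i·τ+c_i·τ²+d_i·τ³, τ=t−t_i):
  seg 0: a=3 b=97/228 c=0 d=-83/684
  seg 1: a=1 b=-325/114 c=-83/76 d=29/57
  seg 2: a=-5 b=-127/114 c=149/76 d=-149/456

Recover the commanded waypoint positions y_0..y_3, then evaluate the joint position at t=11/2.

y_0=3 y_1=1 y_2=-5 y_3=-2
S(11/2) = -6211/1216

y_0 = S_0(0) = a_0 = 3
y_1 = S_1(0) = a_1 = 1
y_2 = S_2(0) = a_2 = -5
y_3 = S_2(2) = -2
t_q=11/2 is in segment 2 (τ=1/2); S_2(τ)=-6211/1216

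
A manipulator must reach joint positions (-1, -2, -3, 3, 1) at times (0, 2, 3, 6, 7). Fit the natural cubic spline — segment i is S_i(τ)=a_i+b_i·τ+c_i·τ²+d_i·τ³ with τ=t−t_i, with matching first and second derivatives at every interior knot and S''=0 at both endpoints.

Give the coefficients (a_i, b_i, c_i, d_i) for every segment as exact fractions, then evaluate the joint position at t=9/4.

  seg 0: a=-1 b=-17/161 c=0 d=-127/1288
  seg 1: a=-2 b=-415/322 c=-381/644 d=81/92
  seg 2: a=-3 b=109/644 c=330/161 d=-309/644
  seg 3: a=3 b=-157/322 c=-1461/644 d=487/644
S(9/4) = -4203/1792

Δ: Δ0=-1/2, Δ1=-1, Δ2=2, Δ3=-2
row 1: diag=6, rhs=-3; c'=1/6, d'=-1/2
row 2: denom=8−1·1/6=47/6; d'=(18−1·-1/2)/(47/6)=111/47
row 3: denom=8−3·18/47=322/47; d'=(-24−3·111/47)/(322/47)=-1461/322
back: M3=-1461/322
back: M2=111/47−18/47·-1461/322=660/161
back: M1=-1/2−1/6·660/161=-381/322
M: M0=0, M1=-381/322, M2=660/161, M3=-1461/322, M4=0
seg 0: a=-1, c=M0/2=0, d=(M1−M0)/(6·2)=-127/1288, b=Δ0−h0·(2M0+M1)/6=-17/161
seg 1: a=-2, c=M1/2=-381/644, d=(M2−M1)/(6·1)=81/92, b=Δ1−h1·(2M1+M2)/6=-415/322
seg 2: a=-3, c=M2/2=330/161, d=(M3−M2)/(6·3)=-309/644, b=Δ2−h2·(2M2+M3)/6=109/644
seg 3: a=3, c=M3/2=-1461/644, d=(M4−M3)/(6·1)=487/644, b=Δ3−h3·(2M3+M4)/6=-157/322
t_q=9/4 → seg 1, τ=1/4; S=-2+-415/322·τ+-381/644·τ²+81/92·τ³=-4203/1792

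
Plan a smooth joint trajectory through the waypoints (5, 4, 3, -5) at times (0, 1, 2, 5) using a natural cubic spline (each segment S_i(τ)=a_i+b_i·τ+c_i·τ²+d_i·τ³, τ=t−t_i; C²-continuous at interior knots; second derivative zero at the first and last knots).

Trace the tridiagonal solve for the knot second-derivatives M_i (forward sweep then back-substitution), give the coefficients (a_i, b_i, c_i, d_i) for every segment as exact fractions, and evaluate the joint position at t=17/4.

Δ: Δ0=-1, Δ1=-1, Δ2=-8/3
row 1: diag=4, rhs=0; c'=1/4, d'=0
row 2: denom=8−1·1/4=31/4; d'=(-10−1·0)/(31/4)=-40/31
back: M2=-40/31
back: M1=0−1/4·-40/31=10/31
M: M0=0, M1=10/31, M2=-40/31, M3=0
seg 0: a=5, c=M0/2=0, d=(M1−M0)/(6·1)=5/93, b=Δ0−h0·(2M0+M1)/6=-98/93
seg 1: a=4, c=M1/2=5/31, d=(M2−M1)/(6·1)=-25/93, b=Δ1−h1·(2M1+M2)/6=-83/93
seg 2: a=3, c=M2/2=-20/31, d=(M3−M2)/(6·3)=20/279, b=Δ2−h2·(2M2+M3)/6=-128/93
t_q=17/4 → seg 2, τ=9/4; S=3+-128/93·τ+-20/31·τ²+20/279·τ³=-1263/496

  seg 0: a=5 b=-98/93 c=0 d=5/93
  seg 1: a=4 b=-83/93 c=5/31 d=-25/93
  seg 2: a=3 b=-128/93 c=-20/31 d=20/279
S(17/4) = -1263/496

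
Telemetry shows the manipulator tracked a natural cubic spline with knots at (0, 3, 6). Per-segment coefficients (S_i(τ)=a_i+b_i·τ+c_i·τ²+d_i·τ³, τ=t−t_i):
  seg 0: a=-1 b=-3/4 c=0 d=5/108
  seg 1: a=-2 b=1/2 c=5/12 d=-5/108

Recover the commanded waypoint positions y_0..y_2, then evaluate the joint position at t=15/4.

y_0=-1 y_1=-2 y_2=2
S(15/4) = -361/256

y_0 = S_0(0) = a_0 = -1
y_1 = S_1(0) = a_1 = -2
y_2 = S_1(3) = 2
t_q=15/4 is in segment 1 (τ=3/4); S_1(τ)=-361/256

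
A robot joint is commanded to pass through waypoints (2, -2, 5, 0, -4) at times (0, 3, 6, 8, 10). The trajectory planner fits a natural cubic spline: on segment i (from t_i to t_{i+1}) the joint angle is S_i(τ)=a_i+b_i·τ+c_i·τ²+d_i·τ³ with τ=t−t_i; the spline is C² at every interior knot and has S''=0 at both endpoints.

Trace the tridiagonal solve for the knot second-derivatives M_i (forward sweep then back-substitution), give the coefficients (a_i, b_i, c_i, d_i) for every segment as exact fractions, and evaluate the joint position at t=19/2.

  seg 0: a=2 b=-771/280 c=0 d=1193/7560
  seg 1: a=-2 b=211/140 c=1193/840 d=-577/1512
  seg 2: a=5 b=-11/40 c=-141/70 d=101/224
  seg 3: a=0 b=-409/140 c=387/560 d=-129/1120
S(19/2) = -5763/1792

Δ: Δ0=-4/3, Δ1=7/3, Δ2=-5/2, Δ3=-2
row 1: diag=12, rhs=22; c'=1/4, d'=11/6
row 2: denom=10−3·1/4=37/4; d'=(-29−3·11/6)/(37/4)=-138/37
row 3: denom=8−2·8/37=280/37; d'=(3−2·-138/37)/(280/37)=387/280
back: M3=387/280
back: M2=-138/37−8/37·387/280=-141/35
back: M1=11/6−1/4·-141/35=1193/420
M: M0=0, M1=1193/420, M2=-141/35, M3=387/280, M4=0
seg 0: a=2, c=M0/2=0, d=(M1−M0)/(6·3)=1193/7560, b=Δ0−h0·(2M0+M1)/6=-771/280
seg 1: a=-2, c=M1/2=1193/840, d=(M2−M1)/(6·3)=-577/1512, b=Δ1−h1·(2M1+M2)/6=211/140
seg 2: a=5, c=M2/2=-141/70, d=(M3−M2)/(6·2)=101/224, b=Δ2−h2·(2M2+M3)/6=-11/40
seg 3: a=0, c=M3/2=387/560, d=(M4−M3)/(6·2)=-129/1120, b=Δ3−h3·(2M3+M4)/6=-409/140
t_q=19/2 → seg 3, τ=3/2; S=0+-409/140·τ+387/560·τ²+-129/1120·τ³=-5763/1792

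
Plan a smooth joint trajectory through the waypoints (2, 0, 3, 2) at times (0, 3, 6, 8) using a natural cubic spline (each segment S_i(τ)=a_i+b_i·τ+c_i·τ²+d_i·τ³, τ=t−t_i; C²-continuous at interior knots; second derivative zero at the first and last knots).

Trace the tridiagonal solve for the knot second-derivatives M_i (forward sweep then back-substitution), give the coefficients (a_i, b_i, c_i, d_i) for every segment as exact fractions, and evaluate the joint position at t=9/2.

Δ: Δ0=-2/3, Δ1=1, Δ2=-1/2
row 1: diag=12, rhs=10; c'=1/4, d'=5/6
row 2: denom=10−3·1/4=37/4; d'=(-9−3·5/6)/(37/4)=-46/37
back: M2=-46/37
back: M1=5/6−1/4·-46/37=127/111
M: M0=0, M1=127/111, M2=-46/37, M3=0
seg 0: a=2, c=M0/2=0, d=(M1−M0)/(6·3)=127/1998, b=Δ0−h0·(2M0+M1)/6=-275/222
seg 1: a=0, c=M1/2=127/222, d=(M2−M1)/(6·3)=-265/1998, b=Δ1−h1·(2M1+M2)/6=53/111
seg 2: a=3, c=M2/2=-23/37, d=(M3−M2)/(6·2)=23/222, b=Δ2−h2·(2M2+M3)/6=73/222
t_q=9/2 → seg 1, τ=3/2; S=0+53/111·τ+127/222·τ²+-265/1998·τ³=921/592

  seg 0: a=2 b=-275/222 c=0 d=127/1998
  seg 1: a=0 b=53/111 c=127/222 d=-265/1998
  seg 2: a=3 b=73/222 c=-23/37 d=23/222
S(9/2) = 921/592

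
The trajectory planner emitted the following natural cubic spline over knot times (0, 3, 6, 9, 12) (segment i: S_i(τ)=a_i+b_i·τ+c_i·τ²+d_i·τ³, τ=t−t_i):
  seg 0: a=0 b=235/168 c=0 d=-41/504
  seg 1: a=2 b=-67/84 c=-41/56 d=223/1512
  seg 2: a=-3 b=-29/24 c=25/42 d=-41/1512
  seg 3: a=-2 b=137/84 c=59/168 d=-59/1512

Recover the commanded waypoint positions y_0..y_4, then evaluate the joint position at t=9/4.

y_0=0 y_1=2 y_2=-3 y_3=-2 y_4=5
S(9/4) = 1137/512

y_0 = S_0(0) = a_0 = 0
y_1 = S_1(0) = a_1 = 2
y_2 = S_2(0) = a_2 = -3
y_3 = S_3(0) = a_3 = -2
y_4 = S_3(3) = 5
t_q=9/4 is in segment 0 (τ=9/4); S_0(τ)=1137/512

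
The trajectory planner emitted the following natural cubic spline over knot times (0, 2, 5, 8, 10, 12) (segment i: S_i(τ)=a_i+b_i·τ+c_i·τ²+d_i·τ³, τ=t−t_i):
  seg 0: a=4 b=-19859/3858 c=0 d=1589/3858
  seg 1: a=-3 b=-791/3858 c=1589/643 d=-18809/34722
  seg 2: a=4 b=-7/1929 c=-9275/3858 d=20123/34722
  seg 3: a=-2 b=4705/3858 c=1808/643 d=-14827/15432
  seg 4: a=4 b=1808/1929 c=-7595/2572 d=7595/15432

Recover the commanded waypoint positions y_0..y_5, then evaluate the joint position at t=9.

y_0 = S_0(0) = a_0 = 4
y_1 = S_1(0) = a_1 = -3
y_2 = S_2(0) = a_2 = 4
y_3 = S_3(0) = a_3 = -2
y_4 = S_4(0) = a_4 = 4
y_5 = S_4(2) = -2
t_q=9 is in segment 3 (τ=1); S_3(τ)=5507/5144

y_0=4 y_1=-3 y_2=4 y_3=-2 y_4=4 y_5=-2
S(9) = 5507/5144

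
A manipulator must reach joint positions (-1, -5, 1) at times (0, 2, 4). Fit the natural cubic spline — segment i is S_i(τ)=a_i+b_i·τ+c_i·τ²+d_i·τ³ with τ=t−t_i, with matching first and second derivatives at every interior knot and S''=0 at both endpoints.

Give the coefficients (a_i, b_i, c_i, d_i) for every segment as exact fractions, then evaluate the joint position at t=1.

  seg 0: a=-1 b=-13/4 c=0 d=5/16
  seg 1: a=-5 b=1/2 c=15/8 d=-5/16
S(1) = -63/16

Δ: Δ0=-2, Δ1=3
row 1: diag=8, rhs=30; c'=1/4, d'=15/4
back: M1=15/4
M: M0=0, M1=15/4, M2=0
seg 0: a=-1, c=M0/2=0, d=(M1−M0)/(6·2)=5/16, b=Δ0−h0·(2M0+M1)/6=-13/4
seg 1: a=-5, c=M1/2=15/8, d=(M2−M1)/(6·2)=-5/16, b=Δ1−h1·(2M1+M2)/6=1/2
t_q=1 → seg 0, τ=1; S=-1+-13/4·τ+0·τ²+5/16·τ³=-63/16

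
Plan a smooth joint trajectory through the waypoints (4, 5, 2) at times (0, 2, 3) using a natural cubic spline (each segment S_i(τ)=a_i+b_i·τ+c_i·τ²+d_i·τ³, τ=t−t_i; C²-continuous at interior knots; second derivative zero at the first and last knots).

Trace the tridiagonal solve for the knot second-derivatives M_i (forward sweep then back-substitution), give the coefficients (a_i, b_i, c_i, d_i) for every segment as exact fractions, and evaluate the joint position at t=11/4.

  seg 0: a=4 b=5/3 c=0 d=-7/24
  seg 1: a=5 b=-11/6 c=-7/4 d=7/12
S(11/4) = 739/256

Δ: Δ0=1/2, Δ1=-3
row 1: diag=6, rhs=-21; c'=1/6, d'=-7/2
back: M1=-7/2
M: M0=0, M1=-7/2, M2=0
seg 0: a=4, c=M0/2=0, d=(M1−M0)/(6·2)=-7/24, b=Δ0−h0·(2M0+M1)/6=5/3
seg 1: a=5, c=M1/2=-7/4, d=(M2−M1)/(6·1)=7/12, b=Δ1−h1·(2M1+M2)/6=-11/6
t_q=11/4 → seg 1, τ=3/4; S=5+-11/6·τ+-7/4·τ²+7/12·τ³=739/256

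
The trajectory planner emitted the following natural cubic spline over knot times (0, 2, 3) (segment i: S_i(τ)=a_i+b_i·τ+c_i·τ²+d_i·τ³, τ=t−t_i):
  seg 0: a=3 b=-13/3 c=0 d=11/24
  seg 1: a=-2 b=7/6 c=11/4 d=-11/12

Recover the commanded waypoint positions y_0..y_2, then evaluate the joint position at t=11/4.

y_0 = S_0(0) = a_0 = 3
y_1 = S_1(0) = a_1 = -2
y_2 = S_1(1) = 1
t_q=11/4 is in segment 1 (τ=3/4); S_1(τ)=9/256

y_0=3 y_1=-2 y_2=1
S(11/4) = 9/256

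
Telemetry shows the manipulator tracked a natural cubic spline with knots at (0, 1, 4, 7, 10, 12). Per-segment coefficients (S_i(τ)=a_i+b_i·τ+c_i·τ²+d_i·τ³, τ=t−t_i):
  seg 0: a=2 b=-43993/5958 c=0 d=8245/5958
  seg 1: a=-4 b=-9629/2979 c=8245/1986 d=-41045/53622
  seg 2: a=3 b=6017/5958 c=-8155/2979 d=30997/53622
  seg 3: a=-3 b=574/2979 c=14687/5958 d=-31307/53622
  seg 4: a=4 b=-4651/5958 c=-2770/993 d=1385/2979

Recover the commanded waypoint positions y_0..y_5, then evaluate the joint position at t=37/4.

y_0 = S_0(0) = a_0 = 2
y_1 = S_1(0) = a_1 = -4
y_2 = S_2(0) = a_2 = 3
y_3 = S_3(0) = a_3 = -3
y_4 = S_4(0) = a_4 = 4
y_5 = S_4(2) = -5
t_q=37/4 is in segment 3 (τ=9/4); S_3(τ)=138233/42368

y_0=2 y_1=-4 y_2=3 y_3=-3 y_4=4 y_5=-5
S(37/4) = 138233/42368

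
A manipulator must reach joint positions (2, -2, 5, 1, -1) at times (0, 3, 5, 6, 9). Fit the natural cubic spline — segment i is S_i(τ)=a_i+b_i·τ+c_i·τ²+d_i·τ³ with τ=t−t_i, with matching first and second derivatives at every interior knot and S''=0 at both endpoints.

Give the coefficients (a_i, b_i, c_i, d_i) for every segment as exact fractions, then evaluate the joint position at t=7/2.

  seg 0: a=2 b=-1097/292 c=0 d=2123/7884
  seg 1: a=-2 b=513/146 c=2123/876 d=-2129/1752
  seg 2: a=5 b=-301/219 c=-1066/219 d=491/219
  seg 3: a=1 b=-320/73 c=407/219 d=-407/1971
S(7/2) = 985/4672

Δ: Δ0=-4/3, Δ1=7/2, Δ2=-4, Δ3=-2/3
row 1: diag=10, rhs=29; c'=1/5, d'=29/10
row 2: denom=6−2·1/5=28/5; d'=(-45−2·29/10)/(28/5)=-127/14
row 3: denom=8−1·5/28=219/28; d'=(20−1·-127/14)/(219/28)=814/219
back: M3=814/219
back: M2=-127/14−5/28·814/219=-2132/219
back: M1=29/10−1/5·-2132/219=2123/438
M: M0=0, M1=2123/438, M2=-2132/219, M3=814/219, M4=0
seg 0: a=2, c=M0/2=0, d=(M1−M0)/(6·3)=2123/7884, b=Δ0−h0·(2M0+M1)/6=-1097/292
seg 1: a=-2, c=M1/2=2123/876, d=(M2−M1)/(6·2)=-2129/1752, b=Δ1−h1·(2M1+M2)/6=513/146
seg 2: a=5, c=M2/2=-1066/219, d=(M3−M2)/(6·1)=491/219, b=Δ2−h2·(2M2+M3)/6=-301/219
seg 3: a=1, c=M3/2=407/219, d=(M4−M3)/(6·3)=-407/1971, b=Δ3−h3·(2M3+M4)/6=-320/73
t_q=7/2 → seg 1, τ=1/2; S=-2+513/146·τ+2123/876·τ²+-2129/1752·τ³=985/4672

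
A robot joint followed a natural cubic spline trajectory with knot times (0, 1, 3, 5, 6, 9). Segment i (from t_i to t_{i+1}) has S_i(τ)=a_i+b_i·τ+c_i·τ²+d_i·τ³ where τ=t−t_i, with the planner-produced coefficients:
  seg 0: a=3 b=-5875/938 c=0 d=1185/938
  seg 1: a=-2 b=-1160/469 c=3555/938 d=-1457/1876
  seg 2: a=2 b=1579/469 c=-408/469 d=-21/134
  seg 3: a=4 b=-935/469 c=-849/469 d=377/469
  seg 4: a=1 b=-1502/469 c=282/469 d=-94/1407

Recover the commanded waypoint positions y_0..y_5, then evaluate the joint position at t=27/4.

y_0 = S_0(0) = a_0 = 3
y_1 = S_1(0) = a_1 = -2
y_2 = S_2(0) = a_2 = 2
y_3 = S_3(0) = a_3 = 4
y_4 = S_4(0) = a_4 = 1
y_5 = S_4(3) = -5
t_q=27/4 is in segment 4 (τ=3/4); S_4(τ)=-2341/2144

y_0=3 y_1=-2 y_2=2 y_3=4 y_4=1 y_5=-5
S(27/4) = -2341/2144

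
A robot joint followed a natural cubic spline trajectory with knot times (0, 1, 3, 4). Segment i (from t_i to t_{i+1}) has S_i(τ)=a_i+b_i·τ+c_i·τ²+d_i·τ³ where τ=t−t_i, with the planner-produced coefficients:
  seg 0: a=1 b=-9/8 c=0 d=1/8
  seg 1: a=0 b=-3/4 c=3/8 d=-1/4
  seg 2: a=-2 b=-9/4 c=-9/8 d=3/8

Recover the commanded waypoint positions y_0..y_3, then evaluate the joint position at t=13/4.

y_0=1 y_1=0 y_2=-2 y_3=-5
S(13/4) = -1345/512

y_0 = S_0(0) = a_0 = 1
y_1 = S_1(0) = a_1 = 0
y_2 = S_2(0) = a_2 = -2
y_3 = S_2(1) = -5
t_q=13/4 is in segment 2 (τ=1/4); S_2(τ)=-1345/512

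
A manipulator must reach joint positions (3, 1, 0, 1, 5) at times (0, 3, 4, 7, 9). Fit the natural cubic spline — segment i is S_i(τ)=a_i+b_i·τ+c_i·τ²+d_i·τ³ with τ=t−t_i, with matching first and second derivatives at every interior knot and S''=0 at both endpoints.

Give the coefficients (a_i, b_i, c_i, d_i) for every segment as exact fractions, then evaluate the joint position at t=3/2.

Δ: Δ0=-2/3, Δ1=-1, Δ2=1/3, Δ3=2
row 1: diag=8, rhs=-2; c'=1/8, d'=-1/4
row 2: denom=8−1·1/8=63/8; d'=(8−1·-1/4)/(63/8)=22/21
row 3: denom=10−3·8/21=62/7; d'=(10−3·22/21)/(62/7)=24/31
back: M3=24/31
back: M2=22/21−8/21·24/31=70/93
back: M1=-1/4−1/8·70/93=-32/93
M: M0=0, M1=-32/93, M2=70/93, M3=24/31, M4=0
seg 0: a=3, c=M0/2=0, d=(M1−M0)/(6·3)=-16/837, b=Δ0−h0·(2M0+M1)/6=-46/93
seg 1: a=1, c=M1/2=-16/93, d=(M2−M1)/(6·1)=17/93, b=Δ1−h1·(2M1+M2)/6=-94/93
seg 2: a=0, c=M2/2=35/93, d=(M3−M2)/(6·3)=1/837, b=Δ2−h2·(2M2+M3)/6=-25/31
seg 3: a=1, c=M3/2=12/31, d=(M4−M3)/(6·2)=-2/31, b=Δ3−h3·(2M3+M4)/6=46/31
t_q=3/2 → seg 0, τ=3/2; S=3+-46/93·τ+0·τ²+-16/837·τ³=68/31

  seg 0: a=3 b=-46/93 c=0 d=-16/837
  seg 1: a=1 b=-94/93 c=-16/93 d=17/93
  seg 2: a=0 b=-25/31 c=35/93 d=1/837
  seg 3: a=1 b=46/31 c=12/31 d=-2/31
S(3/2) = 68/31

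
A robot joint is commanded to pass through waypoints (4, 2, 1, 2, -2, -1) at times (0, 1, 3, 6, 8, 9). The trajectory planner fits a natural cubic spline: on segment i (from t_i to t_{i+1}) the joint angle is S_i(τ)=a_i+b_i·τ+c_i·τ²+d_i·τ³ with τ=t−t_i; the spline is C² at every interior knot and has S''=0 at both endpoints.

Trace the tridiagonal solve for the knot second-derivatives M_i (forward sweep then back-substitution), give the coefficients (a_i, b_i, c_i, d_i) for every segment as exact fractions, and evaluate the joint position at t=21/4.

  seg 0: a=4 b=-18509/8436 c=0 d=1637/8436
  seg 1: a=2 b=-6799/4218 c=1637/2812 d=-221/16872
  seg 2: a=1 b=1180/2109 c=354/703 d=-11/57
  seg 3: a=2 b=-3437/2109 c=-867/703 d=4421/8436
  seg 4: a=-2 b=-578/2109 c=2687/1406 d=-2687/4218
S(21/4) = 117427/44992

Δ: Δ0=-2, Δ1=-1/2, Δ2=1/3, Δ3=-2, Δ4=1
row 1: diag=6, rhs=9; c'=1/3, d'=3/2
row 2: denom=10−2·1/3=28/3; d'=(5−2·3/2)/(28/3)=3/14
row 3: denom=10−3·9/28=253/28; d'=(-14−3·3/14)/(253/28)=-410/253
row 4: denom=6−2·56/253=1406/253; d'=(18−2·-410/253)/(1406/253)=2687/703
back: M4=2687/703
back: M3=-410/253−56/253·2687/703=-1734/703
back: M2=3/14−9/28·-1734/703=708/703
back: M1=3/2−1/3·708/703=1637/1406
M: M0=0, M1=1637/1406, M2=708/703, M3=-1734/703, M4=2687/703, M5=0
seg 0: a=4, c=M0/2=0, d=(M1−M0)/(6·1)=1637/8436, b=Δ0−h0·(2M0+M1)/6=-18509/8436
seg 1: a=2, c=M1/2=1637/2812, d=(M2−M1)/(6·2)=-221/16872, b=Δ1−h1·(2M1+M2)/6=-6799/4218
seg 2: a=1, c=M2/2=354/703, d=(M3−M2)/(6·3)=-11/57, b=Δ2−h2·(2M2+M3)/6=1180/2109
seg 3: a=2, c=M3/2=-867/703, d=(M4−M3)/(6·2)=4421/8436, b=Δ3−h3·(2M3+M4)/6=-3437/2109
seg 4: a=-2, c=M4/2=2687/1406, d=(M5−M4)/(6·1)=-2687/4218, b=Δ4−h4·(2M4+M5)/6=-578/2109
t_q=21/4 → seg 2, τ=9/4; S=1+1180/2109·τ+354/703·τ²+-11/57·τ³=117427/44992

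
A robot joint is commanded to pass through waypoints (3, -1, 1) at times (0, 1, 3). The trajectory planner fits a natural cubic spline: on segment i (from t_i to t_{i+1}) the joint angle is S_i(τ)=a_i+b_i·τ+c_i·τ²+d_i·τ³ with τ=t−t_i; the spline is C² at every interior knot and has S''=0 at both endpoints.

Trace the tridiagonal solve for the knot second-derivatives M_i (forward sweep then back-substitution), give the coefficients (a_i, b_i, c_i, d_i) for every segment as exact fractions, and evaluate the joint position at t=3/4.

Δ: Δ0=-4, Δ1=1
row 1: diag=6, rhs=30; c'=1/3, d'=5
back: M1=5
M: M0=0, M1=5, M2=0
seg 0: a=3, c=M0/2=0, d=(M1−M0)/(6·1)=5/6, b=Δ0−h0·(2M0+M1)/6=-29/6
seg 1: a=-1, c=M1/2=5/2, d=(M2−M1)/(6·2)=-5/12, b=Δ1−h1·(2M1+M2)/6=-7/3
t_q=3/4 → seg 0, τ=3/4; S=3+-29/6·τ+0·τ²+5/6·τ³=-35/128

  seg 0: a=3 b=-29/6 c=0 d=5/6
  seg 1: a=-1 b=-7/3 c=5/2 d=-5/12
S(3/4) = -35/128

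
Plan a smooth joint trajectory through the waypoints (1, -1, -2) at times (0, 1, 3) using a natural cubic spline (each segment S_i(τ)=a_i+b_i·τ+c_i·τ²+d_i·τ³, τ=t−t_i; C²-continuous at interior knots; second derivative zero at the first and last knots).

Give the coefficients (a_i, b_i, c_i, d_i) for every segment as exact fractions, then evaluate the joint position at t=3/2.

  seg 0: a=1 b=-9/4 c=0 d=1/4
  seg 1: a=-1 b=-3/2 c=3/4 d=-1/8
S(3/2) = -101/64

Δ: Δ0=-2, Δ1=-1/2
row 1: diag=6, rhs=9; c'=1/3, d'=3/2
back: M1=3/2
M: M0=0, M1=3/2, M2=0
seg 0: a=1, c=M0/2=0, d=(M1−M0)/(6·1)=1/4, b=Δ0−h0·(2M0+M1)/6=-9/4
seg 1: a=-1, c=M1/2=3/4, d=(M2−M1)/(6·2)=-1/8, b=Δ1−h1·(2M1+M2)/6=-3/2
t_q=3/2 → seg 1, τ=1/2; S=-1+-3/2·τ+3/4·τ²+-1/8·τ³=-101/64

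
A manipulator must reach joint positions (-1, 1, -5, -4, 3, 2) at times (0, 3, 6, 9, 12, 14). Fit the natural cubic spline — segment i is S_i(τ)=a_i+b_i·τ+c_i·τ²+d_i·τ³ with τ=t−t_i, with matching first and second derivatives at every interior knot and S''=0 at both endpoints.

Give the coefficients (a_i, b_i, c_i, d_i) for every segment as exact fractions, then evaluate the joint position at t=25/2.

  seg 0: a=-1 b=923/618 c=0 d=-511/5562
  seg 1: a=1 b=-305/309 c=-511/618 d=907/5562
  seg 2: a=-5 b=-955/618 c=66/103 d=-1/206
  seg 3: a=-4 b=670/309 c=123/206 d=-335/1854
  seg 4: a=3 b=539/618 c=-106/103 d=53/309
S(25/2) = 2637/824

Δ: Δ0=2/3, Δ1=-2, Δ2=1/3, Δ3=7/3, Δ4=-1/2
row 1: diag=12, rhs=-16; c'=1/4, d'=-4/3
row 2: denom=12−3·1/4=45/4; d'=(14−3·-4/3)/(45/4)=8/5
row 3: denom=12−3·4/15=56/5; d'=(12−3·8/5)/(56/5)=9/14
row 4: denom=10−3·15/56=515/56; d'=(-17−3·9/14)/(515/56)=-212/103
back: M4=-212/103
back: M3=9/14−15/56·-212/103=123/103
back: M2=8/5−4/15·123/103=132/103
back: M1=-4/3−1/4·132/103=-511/309
M: M0=0, M1=-511/309, M2=132/103, M3=123/103, M4=-212/103, M5=0
seg 0: a=-1, c=M0/2=0, d=(M1−M0)/(6·3)=-511/5562, b=Δ0−h0·(2M0+M1)/6=923/618
seg 1: a=1, c=M1/2=-511/618, d=(M2−M1)/(6·3)=907/5562, b=Δ1−h1·(2M1+M2)/6=-305/309
seg 2: a=-5, c=M2/2=66/103, d=(M3−M2)/(6·3)=-1/206, b=Δ2−h2·(2M2+M3)/6=-955/618
seg 3: a=-4, c=M3/2=123/206, d=(M4−M3)/(6·3)=-335/1854, b=Δ3−h3·(2M3+M4)/6=670/309
seg 4: a=3, c=M4/2=-106/103, d=(M5−M4)/(6·2)=53/309, b=Δ4−h4·(2M4+M5)/6=539/618
t_q=25/2 → seg 4, τ=1/2; S=3+539/618·τ+-106/103·τ²+53/309·τ³=2637/824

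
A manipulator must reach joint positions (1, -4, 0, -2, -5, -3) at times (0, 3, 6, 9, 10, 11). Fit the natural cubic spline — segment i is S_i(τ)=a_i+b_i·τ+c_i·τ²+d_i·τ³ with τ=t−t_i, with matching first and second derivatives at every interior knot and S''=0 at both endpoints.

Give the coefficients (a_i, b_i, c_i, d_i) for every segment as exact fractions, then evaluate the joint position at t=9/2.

  seg 0: a=1 b=-350/139 c=0 d=355/3753
  seg 1: a=-4 b=5/139 c=355/417 d=-524/3753
  seg 2: a=0 b=191/139 c=-169/417 d=-344/3753
  seg 3: a=-2 b=-491/139 c=-171/139 d=245/139
  seg 4: a=-5 b=-98/139 c=564/139 d=-188/139
S(9/2) = -1391/556

Δ: Δ0=-5/3, Δ1=4/3, Δ2=-2/3, Δ3=-3, Δ4=2
row 1: diag=12, rhs=18; c'=1/4, d'=3/2
row 2: denom=12−3·1/4=45/4; d'=(-12−3·3/2)/(45/4)=-22/15
row 3: denom=8−3·4/15=36/5; d'=(-14−3·-22/15)/(36/5)=-4/3
row 4: denom=4−1·5/36=139/36; d'=(30−1·-4/3)/(139/36)=1128/139
back: M4=1128/139
back: M3=-4/3−5/36·1128/139=-342/139
back: M2=-22/15−4/15·-342/139=-338/417
back: M1=3/2−1/4·-338/417=710/417
M: M0=0, M1=710/417, M2=-338/417, M3=-342/139, M4=1128/139, M5=0
seg 0: a=1, c=M0/2=0, d=(M1−M0)/(6·3)=355/3753, b=Δ0−h0·(2M0+M1)/6=-350/139
seg 1: a=-4, c=M1/2=355/417, d=(M2−M1)/(6·3)=-524/3753, b=Δ1−h1·(2M1+M2)/6=5/139
seg 2: a=0, c=M2/2=-169/417, d=(M3−M2)/(6·3)=-344/3753, b=Δ2−h2·(2M2+M3)/6=191/139
seg 3: a=-2, c=M3/2=-171/139, d=(M4−M3)/(6·1)=245/139, b=Δ3−h3·(2M3+M4)/6=-491/139
seg 4: a=-5, c=M4/2=564/139, d=(M5−M4)/(6·1)=-188/139, b=Δ4−h4·(2M4+M5)/6=-98/139
t_q=9/2 → seg 1, τ=3/2; S=-4+5/139·τ+355/417·τ²+-524/3753·τ³=-1391/556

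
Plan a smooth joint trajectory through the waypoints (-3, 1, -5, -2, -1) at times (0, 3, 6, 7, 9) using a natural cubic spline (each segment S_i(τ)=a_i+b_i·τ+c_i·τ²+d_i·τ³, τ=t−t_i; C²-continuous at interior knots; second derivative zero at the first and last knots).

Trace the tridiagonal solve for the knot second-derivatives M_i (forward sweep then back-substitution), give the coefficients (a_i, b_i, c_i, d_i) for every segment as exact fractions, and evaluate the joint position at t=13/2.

Δ: Δ0=4/3, Δ1=-2, Δ2=3, Δ3=1/2
row 1: diag=12, rhs=-20; c'=1/4, d'=-5/3
row 2: denom=8−3·1/4=29/4; d'=(30−3·-5/3)/(29/4)=140/29
row 3: denom=6−1·4/29=170/29; d'=(-15−1·140/29)/(170/29)=-115/34
back: M3=-115/34
back: M2=140/29−4/29·-115/34=90/17
back: M1=-5/3−1/4·90/17=-305/102
M: M0=0, M1=-305/102, M2=90/17, M3=-115/34, M4=0
seg 0: a=-3, c=M0/2=0, d=(M1−M0)/(6·3)=-305/1836, b=Δ0−h0·(2M0+M1)/6=577/204
seg 1: a=1, c=M1/2=-305/204, d=(M2−M1)/(6·3)=845/1836, b=Δ1−h1·(2M1+M2)/6=-169/102
seg 2: a=-5, c=M2/2=45/17, d=(M3−M2)/(6·1)=-295/204, b=Δ2−h2·(2M2+M3)/6=367/204
seg 3: a=-2, c=M3/2=-115/68, d=(M4−M3)/(6·2)=115/408, b=Δ3−h3·(2M3+M4)/6=281/102
t_q=13/2 → seg 2, τ=1/2; S=-5+367/204·τ+45/17·τ²+-295/204·τ³=-1969/544

  seg 0: a=-3 b=577/204 c=0 d=-305/1836
  seg 1: a=1 b=-169/102 c=-305/204 d=845/1836
  seg 2: a=-5 b=367/204 c=45/17 d=-295/204
  seg 3: a=-2 b=281/102 c=-115/68 d=115/408
S(13/2) = -1969/544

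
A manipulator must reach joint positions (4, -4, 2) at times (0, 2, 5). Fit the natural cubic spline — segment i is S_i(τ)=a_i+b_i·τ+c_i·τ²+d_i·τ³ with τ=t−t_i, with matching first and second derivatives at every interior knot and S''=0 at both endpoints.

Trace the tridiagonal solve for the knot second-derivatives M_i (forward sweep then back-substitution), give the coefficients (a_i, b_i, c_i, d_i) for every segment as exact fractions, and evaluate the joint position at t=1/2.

Δ: Δ0=-4, Δ1=2
row 1: diag=10, rhs=36; c'=3/10, d'=18/5
back: M1=18/5
M: M0=0, M1=18/5, M2=0
seg 0: a=4, c=M0/2=0, d=(M1−M0)/(6·2)=3/10, b=Δ0−h0·(2M0+M1)/6=-26/5
seg 1: a=-4, c=M1/2=9/5, d=(M2−M1)/(6·3)=-1/5, b=Δ1−h1·(2M1+M2)/6=-8/5
t_q=1/2 → seg 0, τ=1/2; S=4+-26/5·τ+0·τ²+3/10·τ³=23/16

  seg 0: a=4 b=-26/5 c=0 d=3/10
  seg 1: a=-4 b=-8/5 c=9/5 d=-1/5
S(1/2) = 23/16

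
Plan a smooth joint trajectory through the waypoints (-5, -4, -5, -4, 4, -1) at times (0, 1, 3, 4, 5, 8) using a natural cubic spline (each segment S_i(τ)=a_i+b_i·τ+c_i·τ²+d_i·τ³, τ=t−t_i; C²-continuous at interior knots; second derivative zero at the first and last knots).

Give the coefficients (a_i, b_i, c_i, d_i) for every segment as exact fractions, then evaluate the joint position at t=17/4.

Δ: Δ0=1, Δ1=-1/2, Δ2=1, Δ3=8, Δ4=-5/3
row 1: diag=6, rhs=-9; c'=1/3, d'=-3/2
row 2: denom=6−2·1/3=16/3; d'=(9−2·-3/2)/(16/3)=9/4
row 3: denom=4−1·3/16=61/16; d'=(42−1·9/4)/(61/16)=636/61
row 4: denom=8−1·16/61=472/61; d'=(-58−1·636/61)/(472/61)=-2087/236
back: M4=-2087/236
back: M3=636/61−16/61·-2087/236=752/59
back: M2=9/4−3/16·752/59=-33/236
back: M1=-3/2−1/3·-33/236=-343/236
M: M0=0, M1=-343/236, M2=-33/236, M3=752/59, M4=-2087/236, M5=0
seg 0: a=-5, c=M0/2=0, d=(M1−M0)/(6·1)=-343/1416, b=Δ0−h0·(2M0+M1)/6=1759/1416
seg 1: a=-4, c=M1/2=-343/472, d=(M2−M1)/(6·2)=155/1416, b=Δ1−h1·(2M1+M2)/6=365/708
seg 2: a=-5, c=M2/2=-33/472, d=(M3−M2)/(6·1)=3041/1416, b=Δ2−h2·(2M2+M3)/6=-763/708
seg 3: a=-4, c=M3/2=376/59, d=(M4−M3)/(6·1)=-5095/1416, b=Δ3−h3·(2M3+M4)/6=7399/1416
seg 4: a=4, c=M4/2=-2087/472, d=(M5−M4)/(6·3)=2087/4248, b=Δ4−h4·(2M4+M5)/6=5081/708
t_q=17/4 → seg 3, τ=1/4; S=-4+7399/1416·τ+376/59·τ²+-5095/1416·τ³=-71037/30208

  seg 0: a=-5 b=1759/1416 c=0 d=-343/1416
  seg 1: a=-4 b=365/708 c=-343/472 d=155/1416
  seg 2: a=-5 b=-763/708 c=-33/472 d=3041/1416
  seg 3: a=-4 b=7399/1416 c=376/59 d=-5095/1416
  seg 4: a=4 b=5081/708 c=-2087/472 d=2087/4248
S(17/4) = -71037/30208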